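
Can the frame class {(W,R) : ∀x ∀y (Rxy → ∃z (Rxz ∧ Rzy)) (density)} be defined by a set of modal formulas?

Yes: it is density, defined by the C4 schema □□q → □q.
Suppose □□q→□q is valid. Take Rxy and set V(q)={w : xR²w}. Then □□q at x, so □q at x, so q at y, i.e. ∃z(Rxz∧Rzy).

Definable; □□q → □q defines it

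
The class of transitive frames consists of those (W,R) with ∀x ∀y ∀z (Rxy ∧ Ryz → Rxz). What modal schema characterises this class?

□p → □□p

This is transitivity; the standard corresponding axiom is 4: □p → □□p.
Suppose □p→□□p is valid. Take Rxy, Ryz and set V(p)={w : Rxw}. Then □p at x, so □□p at x, so □p at y, so p at z, i.e. Rxz.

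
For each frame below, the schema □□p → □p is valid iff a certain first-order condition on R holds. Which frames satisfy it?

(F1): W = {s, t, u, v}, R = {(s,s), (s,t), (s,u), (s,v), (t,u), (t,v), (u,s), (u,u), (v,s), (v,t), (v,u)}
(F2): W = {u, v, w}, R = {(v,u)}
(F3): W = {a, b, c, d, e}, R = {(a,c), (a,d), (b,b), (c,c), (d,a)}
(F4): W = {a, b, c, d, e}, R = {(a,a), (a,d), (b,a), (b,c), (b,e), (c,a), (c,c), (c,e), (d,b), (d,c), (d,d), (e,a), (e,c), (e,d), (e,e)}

The schema corresponds to density: ∀x ∀y (Rxy → ∃z (Rxz ∧ Rzy)).
(F1): fails — Rtv but no z with Rtz and Rzv.
(F2): fails — Rvu but no z with Rvz and Rzu.
(F3): fails — Rad but no z with Raz and Rzd.
(F4): satisfies the condition.
Valid on: (F4).

(F4)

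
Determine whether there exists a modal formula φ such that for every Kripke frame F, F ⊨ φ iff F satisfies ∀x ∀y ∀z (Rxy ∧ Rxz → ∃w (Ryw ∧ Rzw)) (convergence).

Definable; ◇□p → □◇p defines it

This is a Sahlqvist condition; the .2 axiom ◇□p → □◇p defines it.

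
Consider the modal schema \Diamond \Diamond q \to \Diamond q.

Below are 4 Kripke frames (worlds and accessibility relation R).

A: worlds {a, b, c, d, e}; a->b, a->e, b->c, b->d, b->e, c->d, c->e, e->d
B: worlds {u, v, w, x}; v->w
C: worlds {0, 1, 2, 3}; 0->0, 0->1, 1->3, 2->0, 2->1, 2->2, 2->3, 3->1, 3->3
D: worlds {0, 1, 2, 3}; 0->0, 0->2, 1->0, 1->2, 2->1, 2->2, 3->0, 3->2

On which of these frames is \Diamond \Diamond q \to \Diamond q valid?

Frame correspondent (Sahlqvist): \forall x \forall y \forall z (Rxy \wedge Ryz \to Rxz) — i.e. transitivity.
A: fails — Rab and Rbc but not Rac.
B: holds.
C: fails — R01 and R13 but not R03.
D: fails — R32 and R21 but not R31.
Valid on: B.

B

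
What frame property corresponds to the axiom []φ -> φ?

reflexivity: forall x Rxx

Suppose □φ→φ is valid. At any x set V(φ)={w : Rxw}. Then □φ holds at x, so φ holds at x, i.e. Rxx.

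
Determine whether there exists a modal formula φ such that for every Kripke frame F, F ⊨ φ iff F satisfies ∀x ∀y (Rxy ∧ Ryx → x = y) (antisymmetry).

Any modally definable frame class is closed under surjective bounded morphisms.
The 8-cycle (worlds w0,w1,w2,w3,w4,w5,w6,w7 with w0→w1→w2→w3→w4→w5→w6→w7→w0) is antisymmetric. Sending even-indexed worlds to • and odd-indexed worlds to ∘ is a surjective bounded morphism onto the two-world frame with •↔∘, which is not antisymmetric.
So the class is not modally definable.

No — not modally definable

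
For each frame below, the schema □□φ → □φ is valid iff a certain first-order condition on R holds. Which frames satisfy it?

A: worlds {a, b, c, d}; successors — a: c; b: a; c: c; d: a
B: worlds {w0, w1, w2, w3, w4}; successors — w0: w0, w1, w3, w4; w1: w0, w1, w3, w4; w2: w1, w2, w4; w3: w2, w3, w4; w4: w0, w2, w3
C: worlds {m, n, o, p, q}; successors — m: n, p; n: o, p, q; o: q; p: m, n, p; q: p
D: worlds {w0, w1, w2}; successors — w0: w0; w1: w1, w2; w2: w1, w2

This is the axiom for density; its first-order frame correspondent is ∀x ∀y (Rxy → ∃z (Rxz ∧ Rzy)).
A: fails — Rba but no z with Rbz and Rza.
B: condition met.
C: fails — Rno but no z with Rnz and Rzo.
D: condition met.
Valid on: B, D.

B, D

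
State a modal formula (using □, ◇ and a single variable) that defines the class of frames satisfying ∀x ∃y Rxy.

□s → ◇s

The condition is seriality. The D schema □s → ◇s defines it.
Suppose □s→◇s is valid. At any x set V(s)=W. Then □s at x, so ◇s at x, so x has a successor.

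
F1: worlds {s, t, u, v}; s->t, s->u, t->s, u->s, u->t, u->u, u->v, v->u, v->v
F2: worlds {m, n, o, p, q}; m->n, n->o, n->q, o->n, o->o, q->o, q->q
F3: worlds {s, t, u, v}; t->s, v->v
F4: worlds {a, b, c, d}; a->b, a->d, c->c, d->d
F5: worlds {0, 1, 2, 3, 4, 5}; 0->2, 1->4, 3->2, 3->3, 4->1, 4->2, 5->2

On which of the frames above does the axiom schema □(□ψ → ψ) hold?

This is the axiom for shift-reflexivity; its first-order frame correspondent is ∀x ∀y (Rxy → Ryy).
F1: fails — Rut but not Rtt.
F2: fails — Ron but not Rnn.
F3: fails — Rts but not Rss.
F4: fails — Rab but not Rbb.
F5: fails — R32 but not R22.

none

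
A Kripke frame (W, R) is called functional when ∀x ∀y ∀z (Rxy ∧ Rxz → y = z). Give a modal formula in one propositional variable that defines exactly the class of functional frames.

A defining formula is ◇q → □q (the CD axiom).
Suppose ◇q→□q is valid. Take Rxy, Rxz and set V(q)={y}. Then ◇q at x, so □q at x, so q at z, i.e. z=y.

◇q → □q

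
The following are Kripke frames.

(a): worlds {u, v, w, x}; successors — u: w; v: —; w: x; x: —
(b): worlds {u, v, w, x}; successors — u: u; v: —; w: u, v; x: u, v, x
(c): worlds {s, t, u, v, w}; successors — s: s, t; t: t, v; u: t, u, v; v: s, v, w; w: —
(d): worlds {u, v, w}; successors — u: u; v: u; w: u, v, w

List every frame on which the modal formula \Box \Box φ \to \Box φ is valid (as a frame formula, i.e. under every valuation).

This is the axiom for density; its first-order frame correspondent is \forall x \forall y (Rxy \to \exists z (Rxz \wedge Rzy)).
(a): fails — Ruw but no z with Ruz and Rzw.
(b): fails — Rwv but no z with Rwz and Rzv.
(c): ✓.
(d): ✓.

(c), (d)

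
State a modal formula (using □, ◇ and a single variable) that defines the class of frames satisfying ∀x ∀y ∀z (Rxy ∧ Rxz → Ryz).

This is the Euclidean property; the standard corresponding axiom is 5: ◇r → □◇r.

◇r → □◇r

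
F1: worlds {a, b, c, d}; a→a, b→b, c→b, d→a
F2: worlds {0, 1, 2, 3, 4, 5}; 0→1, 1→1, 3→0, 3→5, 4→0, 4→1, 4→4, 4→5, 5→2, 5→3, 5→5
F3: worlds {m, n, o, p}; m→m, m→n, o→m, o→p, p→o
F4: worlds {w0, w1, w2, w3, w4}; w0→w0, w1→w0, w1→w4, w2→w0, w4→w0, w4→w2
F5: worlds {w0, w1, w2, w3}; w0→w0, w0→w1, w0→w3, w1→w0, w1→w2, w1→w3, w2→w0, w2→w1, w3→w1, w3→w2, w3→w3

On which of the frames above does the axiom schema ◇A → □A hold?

F1

This is the axiom for partial functionality; its first-order frame correspondent is ∀x ∀y ∀z (Rxy ∧ Rxz → y = z).
F1: satisfies the condition.
F2: fails — 3 sees both 0 and 5.
F3: fails — m sees both m and n.
F4: fails — w1 sees both w0 and w4.
F5: fails — w0 sees both w0 and w1.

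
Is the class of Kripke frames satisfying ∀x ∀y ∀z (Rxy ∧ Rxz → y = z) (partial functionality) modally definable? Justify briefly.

The condition is partial functionality. A defining modal formula is ◇r → □r.
Suppose ◇r→□r is valid. Take Rxy, Rxz and set V(r)={y}. Then ◇r at x, so □r at x, so r at z, i.e. z=y.

Yes, by ◇r → □r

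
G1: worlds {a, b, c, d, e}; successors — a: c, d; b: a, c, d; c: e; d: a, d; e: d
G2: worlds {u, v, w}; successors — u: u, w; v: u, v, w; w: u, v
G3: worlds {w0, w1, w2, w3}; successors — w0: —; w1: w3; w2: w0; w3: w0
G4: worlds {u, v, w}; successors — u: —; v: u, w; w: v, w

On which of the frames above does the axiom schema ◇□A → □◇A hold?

G2

Frame correspondent (Sahlqvist): ∀x ∀y ∀z (Rxy ∧ Rxz → ∃w (Ryw ∧ Rzw)) — i.e. convergence.
G1: fails — Rac and Rad but c and d have no common successor.
G2: holds.
G3: fails — Rw2w0 and Rw2w0 but w0 and w0 have no common successor.
G4: fails — Rvu and Rvu but u and u have no common successor.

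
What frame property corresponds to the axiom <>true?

seriality

◇⊤ holds at w iff w has a successor, so frame-validity of ◇⊤ is exactly seriality. Equivalently via □r → ◇r:
Suppose □r→◇r is valid. At any x set V(r)=W. Then □r at x, so ◇r at x, so x has a successor.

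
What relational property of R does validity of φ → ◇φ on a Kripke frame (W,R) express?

Replacing φ by ¬φ and contraposing gives the equivalent schema □φ → φ.
Suppose □φ→φ is valid. At any x set V(φ)={w : Rxw}. Then □φ holds at x, so φ holds at x, i.e. Rxx.

reflexivity: ∀x Rxx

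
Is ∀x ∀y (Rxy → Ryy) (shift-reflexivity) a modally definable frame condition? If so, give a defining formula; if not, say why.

Yes, by □(□p → p)

Yes: it is shift-reflexivity, defined by the T□ schema □(□p → p).
Suppose □(□p→p) is valid. Take Rxy and set V(p)={w : Ryw}. Then at y, □p holds; since □(□p→p) at x, □p→p at y, so p at y, i.e. Ryy.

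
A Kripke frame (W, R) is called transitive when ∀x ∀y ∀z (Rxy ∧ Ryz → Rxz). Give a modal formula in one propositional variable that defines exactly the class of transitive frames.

□s → □□s

A defining formula is □s → □□s (the 4 axiom).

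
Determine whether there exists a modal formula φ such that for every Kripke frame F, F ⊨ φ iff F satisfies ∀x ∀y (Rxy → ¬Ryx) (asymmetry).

Modal frame validity is preserved under surjective bounded morphisms.
The 4-cycle (worlds 0,1,2,3 with 0→1→2→3→0) is asymmetric. Mapping every world to a single reflexive point • is a surjective bounded morphism, and the reflexive point is not asymmetric (R•• but asymmetry requires ¬R••).
Hence asymmetry is not modally definable.

Not definable by any modal formula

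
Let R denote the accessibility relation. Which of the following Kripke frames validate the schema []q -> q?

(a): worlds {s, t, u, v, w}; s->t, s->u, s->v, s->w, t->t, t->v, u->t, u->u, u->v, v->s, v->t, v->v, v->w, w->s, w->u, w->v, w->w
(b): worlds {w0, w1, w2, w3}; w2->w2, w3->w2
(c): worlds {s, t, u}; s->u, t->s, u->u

This is the axiom for reflexivity; its first-order frame correspondent is forall x Rxx.
(a): fails — world s does not see itself.
(b): fails — world w0 does not see itself.
(c): fails — world s does not see itself.
Valid on no frame.

none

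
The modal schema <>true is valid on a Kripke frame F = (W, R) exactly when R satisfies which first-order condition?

◇⊤ holds at w iff w has a successor, so frame-validity of ◇⊤ is exactly seriality. Equivalently via □p → ◇p:
Suppose □p→◇p is valid. At any x set V(p)=W. Then □p at x, so ◇p at x, so x has a successor.
Conversely, on a frame with seriality the schema holds at every world under every valuation.
Frame condition: forall x exists y Rxy.

Seriality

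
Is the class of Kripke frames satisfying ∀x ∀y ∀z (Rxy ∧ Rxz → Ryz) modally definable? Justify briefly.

Yes: it is the Euclidean property, defined by the 5 schema ◇q → □◇q.
Suppose ◇q→□◇q is valid. Take Rxy, Rxz and set V(q)={y}. Then ◇q at x, so □◇q at x, so ◇q at z, so some w with Rzw has q; w=y, i.e. Rzy. By symmetry of the argument, Ryz.

Definable; ◇q → □◇q defines it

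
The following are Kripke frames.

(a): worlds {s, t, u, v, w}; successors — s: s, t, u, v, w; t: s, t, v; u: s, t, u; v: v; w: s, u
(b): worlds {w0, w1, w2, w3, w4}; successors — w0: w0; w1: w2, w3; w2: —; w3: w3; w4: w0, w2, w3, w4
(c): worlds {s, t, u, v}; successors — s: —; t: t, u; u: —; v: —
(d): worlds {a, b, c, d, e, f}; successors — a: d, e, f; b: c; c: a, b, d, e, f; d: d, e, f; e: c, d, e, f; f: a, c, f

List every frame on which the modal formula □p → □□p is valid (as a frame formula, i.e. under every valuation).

The schema corresponds to transitivity: ∀x ∀y ∀z (Rxy ∧ Ryz → Rxz).
(a): fails — Rut and Rtv but not Ruv.
(b): condition met.
(c): condition met.
(d): fails — Rdf and Rfc but not Rdc.

(b), (c)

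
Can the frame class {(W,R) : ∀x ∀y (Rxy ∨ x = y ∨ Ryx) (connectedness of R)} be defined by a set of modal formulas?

Not definable by any modal formula

If a class were modally definable it would be closed under disjoint unions (Goldblatt–Thomason).
Take 4 disjoint single-world reflexive frames: each is trivially connected, but their disjoint union has 4 worlds with no edge between distinct components, so it is not connected.
So the class is not modally definable.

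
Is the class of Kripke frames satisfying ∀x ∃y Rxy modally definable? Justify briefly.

Yes, by □r → ◇r

The condition is seriality. A defining modal formula is □r → ◇r.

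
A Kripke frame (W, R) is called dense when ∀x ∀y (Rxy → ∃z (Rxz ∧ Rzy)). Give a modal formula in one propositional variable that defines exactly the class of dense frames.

This is density; the standard corresponding axiom is C4: □□s → □s.
Suppose □□s→□s is valid. Take Rxy and set V(s)={w : xR²w}. Then □□s at x, so □s at x, so s at y, i.e. ∃z(Rxz∧Rzy).

□□s → □s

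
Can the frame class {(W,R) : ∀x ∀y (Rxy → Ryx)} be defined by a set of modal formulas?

The condition is symmetry. A defining modal formula is p → □◇p.
Suppose p→□◇p is valid. Take Rxy and set V(p)={x}. Then p at x, so □◇p at x, so ◇p at y, so some z with Ryz has p; z=x, i.e. Ryx.

Definable; p → □◇p defines it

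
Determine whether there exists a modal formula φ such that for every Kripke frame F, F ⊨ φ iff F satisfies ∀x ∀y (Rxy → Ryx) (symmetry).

Yes — defined by r → □◇r

Yes: it is symmetry, defined by the B schema r → □◇r.
Suppose r→□◇r is valid. Take Rxy and set V(r)={x}. Then r at x, so □◇r at x, so ◇r at y, so some z with Ryz has r; z=x, i.e. Ryx.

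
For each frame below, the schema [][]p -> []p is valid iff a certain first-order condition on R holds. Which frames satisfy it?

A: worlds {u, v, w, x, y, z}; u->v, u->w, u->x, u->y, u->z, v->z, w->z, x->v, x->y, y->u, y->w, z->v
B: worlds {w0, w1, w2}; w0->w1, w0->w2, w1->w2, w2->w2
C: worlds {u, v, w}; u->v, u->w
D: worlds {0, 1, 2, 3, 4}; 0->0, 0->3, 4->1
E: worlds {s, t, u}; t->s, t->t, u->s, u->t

E

This is the axiom for density; its first-order frame correspondent is forall x forall y (Rxy -> exists z (Rxz & Rzy)).
A: fails — Rvz but no t with Rvt and Rtz.
B: fails — Rw0w1 but no z with Rw0z and Rzw1.
C: fails — Ruv but no z with Ruz and Rzv.
D: fails — R41 but no z with R4z and Rz1.
E: satisfies the condition.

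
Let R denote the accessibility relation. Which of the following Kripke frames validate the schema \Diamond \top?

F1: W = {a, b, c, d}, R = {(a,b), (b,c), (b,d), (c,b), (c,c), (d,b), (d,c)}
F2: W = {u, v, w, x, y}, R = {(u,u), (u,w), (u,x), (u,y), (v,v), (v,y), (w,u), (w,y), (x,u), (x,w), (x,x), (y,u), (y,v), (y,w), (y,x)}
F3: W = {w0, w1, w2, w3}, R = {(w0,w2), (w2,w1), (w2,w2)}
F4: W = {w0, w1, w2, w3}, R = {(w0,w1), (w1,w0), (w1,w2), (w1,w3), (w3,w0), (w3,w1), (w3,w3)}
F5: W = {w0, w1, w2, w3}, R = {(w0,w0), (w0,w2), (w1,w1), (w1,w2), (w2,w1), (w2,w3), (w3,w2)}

F1, F2, F5

The schema corresponds to seriality: \forall x \exists y Rxy.
F1: holds.
F2: holds.
F3: fails — world w1 has no successor.
F4: fails — world w2 has no successor.
F5: holds.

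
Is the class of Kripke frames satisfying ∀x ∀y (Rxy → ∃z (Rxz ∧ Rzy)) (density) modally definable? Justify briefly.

The condition is density. A defining modal formula is □□r → □r.
Suppose □□r→□r is valid. Take Rxy and set V(r)={w : xR²w}. Then □□r at x, so □r at x, so r at y, i.e. ∃z(Rxz∧Rzy).

Definable; □□r → □r defines it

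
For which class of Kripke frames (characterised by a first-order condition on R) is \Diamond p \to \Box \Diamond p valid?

Suppose ◇p→□◇p is valid. Take Rxy, Rxz and set V(p)={y}. Then ◇p at x, so □◇p at x, so ◇p at z, so some w with Rzw has p; w=y, i.e. Rzy. By symmetry of the argument, Ryz.

The Euclidean property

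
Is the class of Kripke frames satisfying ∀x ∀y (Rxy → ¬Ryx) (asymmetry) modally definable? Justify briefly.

Not modally definable

If a class were modally definable it would be closed under surjective bounded morphisms (Goldblatt–Thomason).
The 4-cycle (worlds w0,w1,w2,w3 with w0→w1→w2→w3→w0) is asymmetric. Mapping every world to a single reflexive point • is a surjective bounded morphism, and the reflexive point is not asymmetric (R•• but asymmetry requires ¬R••).
Hence asymmetry is not modally definable.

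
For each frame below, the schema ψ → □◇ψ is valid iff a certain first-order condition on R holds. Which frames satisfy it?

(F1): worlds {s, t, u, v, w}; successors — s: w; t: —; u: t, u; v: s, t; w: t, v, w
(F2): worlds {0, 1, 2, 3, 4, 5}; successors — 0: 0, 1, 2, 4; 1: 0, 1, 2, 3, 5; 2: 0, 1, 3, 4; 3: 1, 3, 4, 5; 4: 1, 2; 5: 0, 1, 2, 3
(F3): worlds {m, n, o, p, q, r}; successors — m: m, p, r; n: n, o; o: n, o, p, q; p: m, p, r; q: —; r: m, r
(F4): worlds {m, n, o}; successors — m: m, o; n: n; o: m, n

none

Frame correspondent (Sahlqvist): ∀x ∀y (Rxy → Ryx) — i.e. symmetry.
(F1): fails — Rwt but not Rtw.
(F2): fails — R34 but not R43.
(F3): fails — Rop but not Rpo.
(F4): fails — Ron but not Rno.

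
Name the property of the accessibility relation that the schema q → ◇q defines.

reflexivity: ∀x Rxx

Equivalently (dual form): □q → q.
Suppose □q→q is valid. At any x set V(q)={w : Rxw}. Then □q holds at x, so q holds at x, i.e. Rxx.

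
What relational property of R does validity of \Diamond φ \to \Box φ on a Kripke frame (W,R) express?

This is the CD axiom.
It corresponds to partial functionality: \forall x \forall y \forall z (Rxy \wedge Rxz \to y = z).

Partial functionality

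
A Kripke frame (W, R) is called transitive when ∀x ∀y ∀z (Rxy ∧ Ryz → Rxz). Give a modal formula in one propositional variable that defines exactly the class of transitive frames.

□r → □□r

This is transitivity; the standard corresponding axiom is 4: □r → □□r.
Suppose □r→□□r is valid. Take Rxy, Ryz and set V(r)={w : Rxw}. Then □r at x, so □□r at x, so □r at y, so r at z, i.e. Rxz.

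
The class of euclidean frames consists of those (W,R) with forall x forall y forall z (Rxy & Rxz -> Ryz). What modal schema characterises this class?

◇p → □◇p

This is the Euclidean property; the standard corresponding axiom is 5: ◇p → □◇p.
Suppose ◇p→□◇p is valid. Take Rxy, Rxz and set V(p)={y}. Then ◇p at x, so □◇p at x, so ◇p at z, so some w with Rzw has p; w=y, i.e. Rzy. By symmetry of the argument, Ryz.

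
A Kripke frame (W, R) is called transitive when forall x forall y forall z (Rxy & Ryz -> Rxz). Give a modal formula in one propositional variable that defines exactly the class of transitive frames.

A defining formula is □p → □□p (the 4 axiom).
Suppose □p→□□p is valid. Take Rxy, Ryz and set V(p)={w : Rxw}. Then □p at x, so □□p at x, so □p at y, so p at z, i.e. Rxz.

□p → □□p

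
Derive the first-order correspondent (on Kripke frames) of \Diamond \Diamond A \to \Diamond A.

\forall x \forall y (x R^2 y \to \exists w (y = w \wedge xRw))

This is a Sahlqvist (Geach-type) schema ◇^2□^0A → □^0◇^1A.
First-order correspondent: \forall x \forall y (x R^2 y \to \exists w (y = w \wedge xRw)).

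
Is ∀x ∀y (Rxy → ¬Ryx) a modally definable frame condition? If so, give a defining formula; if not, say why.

No — not modally definable

Any modally definable frame class is closed under surjective bounded morphisms.
The 3-cycle (worlds 0,1,2 with 0→1→2→0) is asymmetric. Mapping every world to a single reflexive point • is a surjective bounded morphism, and the reflexive point is not asymmetric (R•• but asymmetry requires ¬R••).
So no modal formula (or set of formulas) defines exactly the asymmetric frames.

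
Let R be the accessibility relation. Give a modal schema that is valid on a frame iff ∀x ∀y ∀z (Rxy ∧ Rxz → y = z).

◇q → □q

This is partial functionality; the standard corresponding axiom is CD: ◇q → □q.
Suppose ◇q→□q is valid. Take Rxy, Rxz and set V(q)={y}. Then ◇q at x, so □q at x, so q at z, i.e. z=y.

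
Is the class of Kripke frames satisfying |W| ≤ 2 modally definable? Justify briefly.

If a class were modally definable it would be closed under disjoint unions (Goldblatt–Thomason).
Any modal formula valid on each of 3 disjoint one-world frames is valid on their disjoint union (validity is preserved under disjoint unions). Each one-world frame has |W|=1≤2, but the union has |W|=3.
Hence having at most 2 worlds is not modally definable.

Not definable by any modal formula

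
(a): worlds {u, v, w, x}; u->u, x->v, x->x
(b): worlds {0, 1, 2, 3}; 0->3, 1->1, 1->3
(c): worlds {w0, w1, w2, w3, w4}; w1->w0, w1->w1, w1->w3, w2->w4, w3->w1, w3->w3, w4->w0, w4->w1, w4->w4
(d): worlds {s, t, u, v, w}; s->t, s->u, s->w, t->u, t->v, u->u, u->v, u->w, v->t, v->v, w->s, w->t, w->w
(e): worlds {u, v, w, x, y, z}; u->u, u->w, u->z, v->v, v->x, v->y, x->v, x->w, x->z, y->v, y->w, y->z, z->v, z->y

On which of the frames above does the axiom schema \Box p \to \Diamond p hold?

The schema corresponds to seriality: \forall x \exists y Rxy.
(a): fails — world v has no successor.
(b): fails — world 2 has no successor.
(c): fails — world w0 has no successor.
(d): holds.
(e): fails — world w has no successor.
Valid on: (d).

(d)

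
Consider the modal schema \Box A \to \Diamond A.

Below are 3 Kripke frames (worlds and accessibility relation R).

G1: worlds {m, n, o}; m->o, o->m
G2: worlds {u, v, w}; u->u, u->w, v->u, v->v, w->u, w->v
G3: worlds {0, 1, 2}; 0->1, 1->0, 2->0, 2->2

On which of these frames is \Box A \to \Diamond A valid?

G2, G3

The schema corresponds to seriality: \forall x \exists y Rxy.
G1: fails — world n has no successor.
G2: satisfies the condition.
G3: satisfies the condition.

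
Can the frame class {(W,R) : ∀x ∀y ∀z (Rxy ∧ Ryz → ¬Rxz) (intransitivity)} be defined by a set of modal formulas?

If a class were modally definable it would be closed under surjective bounded morphisms (Goldblatt–Thomason).
The 5-cycle (worlds a,b,c,d,e with a→b→c→d→e→a) is intransitive. Mapping every world to a single reflexive point • is a surjective bounded morphism; the reflexive point is not intransitive (R••∧R•• but R••).
So the class is not modally definable.

No — not modally definable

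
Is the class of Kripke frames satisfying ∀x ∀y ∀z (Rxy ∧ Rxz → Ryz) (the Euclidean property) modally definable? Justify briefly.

This is a Sahlqvist condition; the 5 axiom ◇q → □◇q defines it.
Suppose ◇q→□◇q is valid. Take Rxy, Rxz and set V(q)={y}. Then ◇q at x, so □◇q at x, so ◇q at z, so some w with Rzw has q; w=y, i.e. Rzy. By symmetry of the argument, Ryz.

Yes — defined by ◇q → □◇q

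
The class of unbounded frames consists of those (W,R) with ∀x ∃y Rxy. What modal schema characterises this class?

The condition is seriality. The D schema □s → ◇s defines it.

□s → ◇s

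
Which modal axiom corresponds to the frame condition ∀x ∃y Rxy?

This is seriality; the standard corresponding axiom is D: □ψ → ◇ψ.

□ψ → ◇ψ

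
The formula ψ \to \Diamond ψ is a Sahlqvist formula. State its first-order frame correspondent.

Replacing ψ by ¬ψ and contraposing gives the equivalent schema □ψ → ψ.
Suppose □ψ→ψ is valid. At any x set V(ψ)={w : Rxw}. Then □ψ holds at x, so ψ holds at x, i.e. Rxx.

reflexivity: \forall x Rxx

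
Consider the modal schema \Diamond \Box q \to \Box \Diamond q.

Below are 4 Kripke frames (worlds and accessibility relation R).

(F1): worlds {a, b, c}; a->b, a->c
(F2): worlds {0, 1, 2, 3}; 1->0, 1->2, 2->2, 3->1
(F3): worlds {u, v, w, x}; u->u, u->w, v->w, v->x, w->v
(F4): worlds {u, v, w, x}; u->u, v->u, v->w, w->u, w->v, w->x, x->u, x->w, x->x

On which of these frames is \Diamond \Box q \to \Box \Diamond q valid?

(F4)

This is the axiom for convergence; its first-order frame correspondent is \forall x \forall y \forall z (Rxy \wedge Rxz \to \exists w (Ryw \wedge Rzw)).
(F1): fails — Rac and Rac but c and c have no common successor.
(F2): fails — R12 and R10 but 2 and 0 have no common successor.
(F3): fails — Ruw and Ruu but w and u have no common successor.
(F4): holds.
Valid on: (F4).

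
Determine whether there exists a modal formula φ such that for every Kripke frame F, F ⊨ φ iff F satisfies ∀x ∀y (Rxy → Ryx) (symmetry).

Yes: it is symmetry, defined by the B schema q → □◇q.
Suppose q→□◇q is valid. Take Rxy and set V(q)={x}. Then q at x, so □◇q at x, so ◇q at y, so some z with Ryz has q; z=x, i.e. Ryx.

Yes, by q → □◇q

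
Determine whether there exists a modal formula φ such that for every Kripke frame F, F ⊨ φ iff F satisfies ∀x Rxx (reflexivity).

This is a Sahlqvist condition; the T axiom □r → r defines it.
Suppose □r→r is valid. At any x set V(r)={w : Rxw}. Then □r holds at x, so r holds at x, i.e. Rxx.

Yes — defined by □r → r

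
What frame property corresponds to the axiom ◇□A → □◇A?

Convergence

Suppose ◇□A→□◇A is valid. Take Rxy, Rxz and set V(A)={w : Ryw}. Then □A at y so ◇□A at x, so □◇A at x, so ◇A at z, giving w with Rzw and Ryw.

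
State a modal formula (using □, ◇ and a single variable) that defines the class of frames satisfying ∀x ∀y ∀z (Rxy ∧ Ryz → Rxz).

A defining formula is □r → □□r (the 4 axiom).
Suppose □r→□□r is valid. Take Rxy, Ryz and set V(r)={w : Rxw}. Then □r at x, so □□r at x, so □r at y, so r at z, i.e. Rxz.

□r → □□r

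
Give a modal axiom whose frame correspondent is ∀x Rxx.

The condition is reflexivity. The T schema □q → q defines it.
Suppose □q→q is valid. At any x set V(q)={w : Rxw}. Then □q holds at x, so q holds at x, i.e. Rxx.

□q → q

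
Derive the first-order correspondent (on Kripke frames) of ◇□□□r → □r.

This is a Sahlqvist (Geach-type) schema ◇^1□^3r → □^1◇^0r.
Minimal-valuation argument: fix x; take any y with xR^1y and any z with xR^1z. Set V(r) to the set of worlds R-reachable from y in exactly 3 steps. Then □^3r holds at y, so the antecedent holds at x; validity forces ◇^0r at z, giving a w with zR^0w and yR^3w.
First-order correspondent: ∀x ∀y ∀z ((xRy ∧ xRz) → ∃w (yR³w ∧ z = w)).

∀x ∀y ∀z ((xRy ∧ xRz) → ∃w (yR³w ∧ z = w))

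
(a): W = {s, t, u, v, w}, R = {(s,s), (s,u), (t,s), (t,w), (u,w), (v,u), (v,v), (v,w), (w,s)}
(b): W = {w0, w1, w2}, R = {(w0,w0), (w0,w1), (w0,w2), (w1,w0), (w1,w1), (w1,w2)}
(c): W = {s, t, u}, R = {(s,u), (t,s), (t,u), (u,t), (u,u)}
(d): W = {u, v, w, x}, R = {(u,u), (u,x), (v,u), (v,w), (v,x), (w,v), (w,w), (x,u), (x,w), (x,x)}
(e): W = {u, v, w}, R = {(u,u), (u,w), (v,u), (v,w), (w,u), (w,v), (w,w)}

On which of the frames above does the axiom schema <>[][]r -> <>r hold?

Frame correspondent (Sahlqvist): forall x forall y (xRy -> exists w (y R^2 w & xRw)) — i.e. a generalized confluence (Geach) condition.
(a): fails — uRw but no w* with wR²w* and uRw*.
(b): fails — w0Rw2 but no w with w2R²w and w0Rw.
(c): ✓.
(d): ✓.
(e): ✓.

(c), (d), (e)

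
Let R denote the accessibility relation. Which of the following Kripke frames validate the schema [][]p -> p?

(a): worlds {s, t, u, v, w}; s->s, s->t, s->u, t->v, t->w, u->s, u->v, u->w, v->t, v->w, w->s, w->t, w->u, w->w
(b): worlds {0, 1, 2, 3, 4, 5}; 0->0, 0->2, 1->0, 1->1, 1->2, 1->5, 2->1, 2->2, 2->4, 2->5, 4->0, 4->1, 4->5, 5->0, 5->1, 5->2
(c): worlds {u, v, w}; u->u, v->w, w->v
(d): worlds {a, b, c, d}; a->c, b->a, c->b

Frame correspondent (Sahlqvist): forall x exists w (x R^2 w & x = w) — i.e. a generalized confluence (Geach) condition.
(a): ✓.
(b): fails — at 3 but no w with 3R²w and 3=w.
(c): ✓.
(d): fails — at a but no w with aR²w and a=w.
Valid on: (a), (c).

(a), (c)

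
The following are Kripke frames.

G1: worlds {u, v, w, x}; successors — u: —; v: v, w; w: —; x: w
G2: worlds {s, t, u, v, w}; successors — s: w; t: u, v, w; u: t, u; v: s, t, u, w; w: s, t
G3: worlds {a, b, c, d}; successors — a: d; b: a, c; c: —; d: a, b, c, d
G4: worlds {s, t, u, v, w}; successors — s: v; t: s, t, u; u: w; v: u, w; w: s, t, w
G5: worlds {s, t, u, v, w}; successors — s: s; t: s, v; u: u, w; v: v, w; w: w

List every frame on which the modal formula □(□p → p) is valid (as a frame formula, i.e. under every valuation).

This is the axiom for shift-reflexivity; its first-order frame correspondent is ∀x ∀y (Rxy → Ryy).
G1: fails — Rxw but not Rww.
G2: fails — Rwt but not Rtt.
G3: fails — Rbc but not Rcc.
G4: fails — Rvu but not Ruu.
G5: holds.
Valid on: G5.

G5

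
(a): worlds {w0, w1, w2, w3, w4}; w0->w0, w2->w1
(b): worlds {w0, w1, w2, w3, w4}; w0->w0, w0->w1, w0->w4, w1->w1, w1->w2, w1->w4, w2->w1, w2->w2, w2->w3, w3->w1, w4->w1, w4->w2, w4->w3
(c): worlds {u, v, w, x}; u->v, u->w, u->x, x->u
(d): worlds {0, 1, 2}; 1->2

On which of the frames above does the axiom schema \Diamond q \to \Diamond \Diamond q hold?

(b)

The schema corresponds to a generalized confluence (Geach) condition: \forall x \forall y (xRy \to \exists w (y = w \wedge x R^2 w)).
(a): fails — w2Rw1 but no w with w1=w and w2R²w.
(b): holds.
(c): fails — uRv but no t with v=t and uR²t.
(d): fails — 1R2 but no w with 2=w and 1R²w.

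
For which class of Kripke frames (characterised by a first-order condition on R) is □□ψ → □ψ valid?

density

Suppose □□ψ→□ψ is valid. Take Rxy and set V(ψ)={w : xR²w}. Then □□ψ at x, so □ψ at x, so ψ at y, i.e. ∃z(Rxz∧Rzy).
Conversely, on a frame with density the schema holds at every world under every valuation.
Frame condition: ∀x ∀y (Rxy → ∃z (Rxz ∧ Rzy)).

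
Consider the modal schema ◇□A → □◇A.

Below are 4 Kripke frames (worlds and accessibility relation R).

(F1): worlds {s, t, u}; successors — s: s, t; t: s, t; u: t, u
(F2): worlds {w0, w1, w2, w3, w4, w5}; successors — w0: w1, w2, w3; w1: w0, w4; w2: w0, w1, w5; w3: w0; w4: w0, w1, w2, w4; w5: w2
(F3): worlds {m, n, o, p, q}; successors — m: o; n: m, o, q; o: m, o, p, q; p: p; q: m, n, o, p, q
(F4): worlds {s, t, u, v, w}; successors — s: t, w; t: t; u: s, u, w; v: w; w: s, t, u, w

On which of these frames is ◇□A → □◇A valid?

This is the axiom for convergence; its first-order frame correspondent is ∀x ∀y ∀z (Rxy ∧ Rxz → ∃w (Ryw ∧ Rzw)).
(F1): condition met.
(F2): fails — Rw2w0 and Rw2w1 but w0 and w1 have no common successor.
(F3): fails — Rom and Rop but m and p have no common successor.
(F4): fails — Rwt and Rwu but t and u have no common successor.

(F1)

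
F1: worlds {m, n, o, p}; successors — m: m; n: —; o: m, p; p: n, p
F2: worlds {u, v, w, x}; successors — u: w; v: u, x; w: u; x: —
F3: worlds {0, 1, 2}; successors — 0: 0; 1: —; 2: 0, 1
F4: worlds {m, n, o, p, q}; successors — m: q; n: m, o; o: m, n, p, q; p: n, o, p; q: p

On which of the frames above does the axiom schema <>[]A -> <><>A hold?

F4

This is the axiom for a generalized confluence (Geach) condition; its first-order frame correspondent is forall x forall y (xRy -> exists w (yRw & x R^2 w)).
F1: fails — pRn but no w with nRw and pR²w.
F2: fails — vRx but no t with xRt and vR²t.
F3: fails — 2R1 but no w with 1Rw and 2R²w.
F4: ✓.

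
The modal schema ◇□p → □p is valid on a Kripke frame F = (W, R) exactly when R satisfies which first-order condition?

the Euclidean property

Replacing p by ¬p and contraposing gives the equivalent schema ◇p → □◇p.
Suppose ◇p→□◇p is valid. Take Rxy, Rxz and set V(p)={y}. Then ◇p at x, so □◇p at x, so ◇p at z, so some w with Rzw has p; w=y, i.e. Rzy. By symmetry of the argument, Ryz.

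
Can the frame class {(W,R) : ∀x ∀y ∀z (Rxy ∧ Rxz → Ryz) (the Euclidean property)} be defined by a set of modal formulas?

Yes, by ◇r → □◇r

This is a Sahlqvist condition; the 5 axiom ◇r → □◇r defines it.
Suppose ◇r→□◇r is valid. Take Rxy, Rxz and set V(r)={y}. Then ◇r at x, so □◇r at x, so ◇r at z, so some w with Rzw has r; w=y, i.e. Rzy. By symmetry of the argument, Ryz.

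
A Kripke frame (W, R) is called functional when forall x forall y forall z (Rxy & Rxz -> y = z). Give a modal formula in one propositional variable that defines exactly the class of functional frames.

◇q → □q

A defining formula is ◇q → □q (the CD axiom).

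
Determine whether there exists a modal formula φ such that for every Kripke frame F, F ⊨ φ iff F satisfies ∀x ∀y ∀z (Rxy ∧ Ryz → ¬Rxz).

No — not modally definable

Any modally definable frame class is closed under surjective bounded morphisms.
The 3-cycle (worlds a,b,c with a→b→c→a) is intransitive. Mapping every world to a single reflexive point • is a surjective bounded morphism; the reflexive point is not intransitive (R••∧R•• but R••).
Hence intransitivity is not modally definable.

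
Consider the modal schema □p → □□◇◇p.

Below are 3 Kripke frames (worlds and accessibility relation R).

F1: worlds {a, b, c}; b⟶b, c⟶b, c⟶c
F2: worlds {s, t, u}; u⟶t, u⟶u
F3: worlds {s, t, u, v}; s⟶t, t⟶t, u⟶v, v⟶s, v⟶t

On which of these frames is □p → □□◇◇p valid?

The schema corresponds to a generalized confluence (Geach) condition: ∀x ∀z (xR²z → ∃w (xRw ∧ zR²w)).
F1: ✓.
F2: fails — uR²t but no w with uRw and tR²w.
F3: fails — uR²s but no w with uRw and sR²w.

F1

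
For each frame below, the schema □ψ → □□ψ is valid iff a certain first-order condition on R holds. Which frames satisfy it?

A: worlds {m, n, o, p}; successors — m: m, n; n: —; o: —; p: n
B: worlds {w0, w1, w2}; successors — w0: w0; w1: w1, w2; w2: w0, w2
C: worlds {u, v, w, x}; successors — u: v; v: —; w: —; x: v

A, C

The schema corresponds to transitivity: ∀x ∀y ∀z (Rxy ∧ Ryz → Rxz).
A: holds.
B: fails — Rw1w2 and Rw2w0 but not Rw1w0.
C: holds.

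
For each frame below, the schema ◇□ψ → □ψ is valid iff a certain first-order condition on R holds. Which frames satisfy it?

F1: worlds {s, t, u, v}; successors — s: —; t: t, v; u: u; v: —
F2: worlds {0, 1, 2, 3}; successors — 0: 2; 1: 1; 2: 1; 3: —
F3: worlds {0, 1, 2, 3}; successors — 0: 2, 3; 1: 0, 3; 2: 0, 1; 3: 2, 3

This is the axiom for the Euclidean property; its first-order frame correspondent is ∀x ∀y ∀z (Rxy ∧ Rxz → Ryz).
F1: fails — Rtv and Rtt but not Rvt.
F2: fails — R02 and R02 but not R22.
F3: fails — R02 and R02 but not R22.
Valid on no frame.

none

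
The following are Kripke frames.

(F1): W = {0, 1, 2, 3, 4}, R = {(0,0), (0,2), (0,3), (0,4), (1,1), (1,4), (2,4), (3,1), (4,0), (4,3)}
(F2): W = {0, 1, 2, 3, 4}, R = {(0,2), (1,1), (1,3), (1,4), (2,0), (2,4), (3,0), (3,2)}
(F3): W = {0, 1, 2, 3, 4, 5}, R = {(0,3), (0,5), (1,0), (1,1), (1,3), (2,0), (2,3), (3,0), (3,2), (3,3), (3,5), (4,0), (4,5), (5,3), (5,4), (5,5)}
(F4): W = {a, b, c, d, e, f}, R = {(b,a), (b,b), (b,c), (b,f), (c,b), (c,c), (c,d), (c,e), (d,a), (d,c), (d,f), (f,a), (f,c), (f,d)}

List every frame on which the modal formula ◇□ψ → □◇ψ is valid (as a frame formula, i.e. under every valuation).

(F3)

The schema corresponds to convergence: ∀x ∀y ∀z (Rxy ∧ Rxz → ∃w (Ryw ∧ Rzw)).
(F1): fails — R00 and R03 but 0 and 3 have no common successor.
(F2): fails — R11 and R14 but 1 and 4 have no common successor.
(F3): satisfies the condition.
(F4): fails — Rbc and Rba but c and a have no common successor.
Valid on: (F3).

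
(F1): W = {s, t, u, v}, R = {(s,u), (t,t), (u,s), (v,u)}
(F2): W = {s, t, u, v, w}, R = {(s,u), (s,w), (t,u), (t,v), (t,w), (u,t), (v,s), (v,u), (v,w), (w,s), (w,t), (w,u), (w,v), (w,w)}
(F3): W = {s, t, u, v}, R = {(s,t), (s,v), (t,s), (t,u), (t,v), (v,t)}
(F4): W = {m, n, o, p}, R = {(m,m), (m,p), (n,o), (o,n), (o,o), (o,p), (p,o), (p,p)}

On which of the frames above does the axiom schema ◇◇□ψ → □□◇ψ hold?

(F1), (F4)

The schema corresponds to a generalized confluence (Geach) condition: ∀x ∀y ∀z ((xR²y ∧ xR²z) → ∃w (yRw ∧ zRw)).
(F1): ✓.
(F2): fails — sR²s, sR²u but no w* with sRw* and uRw*.
(F3): fails — sR²s, sR²u but no w with sRw and uRw.
(F4): ✓.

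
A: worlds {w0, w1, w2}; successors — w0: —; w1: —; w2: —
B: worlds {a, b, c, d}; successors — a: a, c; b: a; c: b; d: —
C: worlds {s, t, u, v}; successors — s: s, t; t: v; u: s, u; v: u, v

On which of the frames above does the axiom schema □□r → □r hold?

This is the axiom for density; its first-order frame correspondent is ∀x ∀y (Rxy → ∃z (Rxz ∧ Rzy)).
A: condition met.
B: fails — Rcb but no z with Rcz and Rzb.
C: condition met.
Valid on: A, C.

A, C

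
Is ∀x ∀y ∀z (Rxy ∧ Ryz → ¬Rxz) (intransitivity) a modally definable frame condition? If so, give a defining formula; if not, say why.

No — not modally definable

If a class were modally definable it would be closed under surjective bounded morphisms (Goldblatt–Thomason).
The 7-cycle (worlds a,b,c,d,e,f,g with a→b→c→d→e→f→g→a) is intransitive. Mapping every world to a single reflexive point • is a surjective bounded morphism; the reflexive point is not intransitive (R••∧R•• but R••).
Hence intransitivity is not modally definable.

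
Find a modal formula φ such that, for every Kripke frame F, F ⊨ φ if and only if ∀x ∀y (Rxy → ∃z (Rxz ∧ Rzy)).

□□q → □q

The condition is density. The C4 schema □□q → □q defines it.
Suppose □□q→□q is valid. Take Rxy and set V(q)={w : xR²w}. Then □□q at x, so □q at x, so q at y, i.e. ∃z(Rxz∧Rzy).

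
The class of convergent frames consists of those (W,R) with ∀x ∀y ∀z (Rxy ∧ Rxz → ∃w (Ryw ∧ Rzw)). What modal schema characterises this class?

A defining formula is ◇□p → □◇p (the .2 axiom).
Suppose ◇□p→□◇p is valid. Take Rxy, Rxz and set V(p)={w : Ryw}. Then □p at y so ◇□p at x, so □◇p at x, so ◇p at z, giving w with Rzw and Ryw.

◇□p → □◇p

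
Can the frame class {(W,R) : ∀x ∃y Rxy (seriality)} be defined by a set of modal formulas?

Yes — defined by □r → ◇r

This is a Sahlqvist condition; the D axiom □r → ◇r defines it.
Suppose □r→◇r is valid. At any x set V(r)=W. Then □r at x, so ◇r at x, so x has a successor.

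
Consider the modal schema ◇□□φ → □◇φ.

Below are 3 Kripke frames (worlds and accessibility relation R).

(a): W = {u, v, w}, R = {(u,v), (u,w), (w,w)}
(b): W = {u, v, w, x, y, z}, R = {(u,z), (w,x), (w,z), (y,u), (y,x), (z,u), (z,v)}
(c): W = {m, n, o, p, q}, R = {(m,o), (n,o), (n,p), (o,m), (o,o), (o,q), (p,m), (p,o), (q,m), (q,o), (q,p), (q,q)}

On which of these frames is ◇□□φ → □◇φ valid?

The schema corresponds to a generalized confluence (Geach) condition: ∀x ∀y ∀z ((xRy ∧ xRz) → ∃w (yR²w ∧ zRw)).
(a): fails — uRv, uRv but no t with vR²t and vRt.
(b): fails — uRz, uRz but no t with zR²t and zRt.
(c): satisfies the condition.
Valid on: (c).

(c)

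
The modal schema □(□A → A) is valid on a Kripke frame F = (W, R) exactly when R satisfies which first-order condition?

Suppose □(□A→A) is valid. Take Rxy and set V(A)={w : Ryw}. Then at y, □A holds; since □(□A→A) at x, □A→A at y, so A at y, i.e. Ryy.

Shift-reflexivity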